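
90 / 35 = 18 / 7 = 2.57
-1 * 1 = -1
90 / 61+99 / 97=14769 / 5917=2.50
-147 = -147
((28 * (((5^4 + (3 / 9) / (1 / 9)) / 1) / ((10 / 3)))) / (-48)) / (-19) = 1099 / 190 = 5.78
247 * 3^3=6669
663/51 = 13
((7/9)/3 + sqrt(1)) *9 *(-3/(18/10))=-170/9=-18.89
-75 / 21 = -25 / 7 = -3.57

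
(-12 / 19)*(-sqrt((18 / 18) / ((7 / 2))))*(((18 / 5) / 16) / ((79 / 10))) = 27*sqrt(14) / 10507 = 0.01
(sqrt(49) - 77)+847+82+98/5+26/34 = 74746/85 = 879.36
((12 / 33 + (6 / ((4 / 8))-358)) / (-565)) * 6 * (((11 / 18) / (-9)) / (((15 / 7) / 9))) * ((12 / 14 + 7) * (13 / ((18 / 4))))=-23.76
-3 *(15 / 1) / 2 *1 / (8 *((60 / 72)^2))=-81 / 20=-4.05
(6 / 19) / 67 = 6 / 1273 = 0.00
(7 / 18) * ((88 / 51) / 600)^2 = 847 / 263351250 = 0.00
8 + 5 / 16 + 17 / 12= 467 / 48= 9.73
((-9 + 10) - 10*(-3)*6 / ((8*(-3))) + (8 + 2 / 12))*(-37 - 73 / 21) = -4250 / 63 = -67.46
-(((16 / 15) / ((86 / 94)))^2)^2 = -319794774016 / 173076800625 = -1.85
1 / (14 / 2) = 1 / 7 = 0.14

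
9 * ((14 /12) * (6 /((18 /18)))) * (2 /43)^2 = 252 /1849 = 0.14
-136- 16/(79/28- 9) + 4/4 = -22907/173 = -132.41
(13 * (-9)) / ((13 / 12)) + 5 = -103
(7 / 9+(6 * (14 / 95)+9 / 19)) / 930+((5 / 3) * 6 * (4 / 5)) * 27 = 85877113 / 397575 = 216.00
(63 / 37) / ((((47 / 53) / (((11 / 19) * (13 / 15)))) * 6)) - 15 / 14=-1053352 / 1156435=-0.91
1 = 1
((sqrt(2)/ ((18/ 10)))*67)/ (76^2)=335*sqrt(2)/ 51984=0.01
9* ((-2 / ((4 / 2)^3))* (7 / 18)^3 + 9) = 209609 / 2592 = 80.87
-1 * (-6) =6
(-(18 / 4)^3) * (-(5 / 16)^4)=455625 / 524288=0.87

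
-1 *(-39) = 39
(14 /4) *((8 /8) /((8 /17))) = 119 /16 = 7.44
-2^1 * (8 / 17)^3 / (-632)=128 / 388127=0.00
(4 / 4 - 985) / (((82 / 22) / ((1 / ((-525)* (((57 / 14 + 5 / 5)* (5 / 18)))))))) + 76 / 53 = 842404 / 470375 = 1.79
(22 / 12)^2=121 / 36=3.36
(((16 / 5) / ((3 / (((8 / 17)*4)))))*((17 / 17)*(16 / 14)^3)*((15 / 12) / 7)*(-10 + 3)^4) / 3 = 65536 / 153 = 428.34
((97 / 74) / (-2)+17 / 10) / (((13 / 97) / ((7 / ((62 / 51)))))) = 26768217 / 596440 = 44.88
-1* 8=-8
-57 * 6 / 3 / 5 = -114 / 5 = -22.80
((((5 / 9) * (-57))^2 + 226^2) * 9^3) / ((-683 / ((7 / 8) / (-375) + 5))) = -189738558999 / 683000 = -277801.70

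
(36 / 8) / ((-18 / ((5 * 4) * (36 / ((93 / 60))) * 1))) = -3600 / 31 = -116.13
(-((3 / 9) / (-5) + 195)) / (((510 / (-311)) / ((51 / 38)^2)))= 3864797 / 18050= 214.12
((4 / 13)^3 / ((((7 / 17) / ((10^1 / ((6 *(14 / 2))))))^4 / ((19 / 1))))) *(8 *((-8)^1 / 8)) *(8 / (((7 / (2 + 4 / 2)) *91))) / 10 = -1624984576000 / 653489822521809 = -0.00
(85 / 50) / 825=17 / 8250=0.00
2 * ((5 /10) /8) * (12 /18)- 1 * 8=-95 /12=-7.92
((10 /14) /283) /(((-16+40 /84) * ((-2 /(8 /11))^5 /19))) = 0.00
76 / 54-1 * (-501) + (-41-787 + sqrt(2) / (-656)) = -325.59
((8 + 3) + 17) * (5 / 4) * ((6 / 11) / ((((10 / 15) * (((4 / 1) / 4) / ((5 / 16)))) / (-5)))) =-7875 / 176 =-44.74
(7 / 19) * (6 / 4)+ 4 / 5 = 257 / 190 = 1.35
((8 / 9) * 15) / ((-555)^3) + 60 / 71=6154338932 / 7282635075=0.85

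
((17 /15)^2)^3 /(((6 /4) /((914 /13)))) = 44123476132 /444234375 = 99.32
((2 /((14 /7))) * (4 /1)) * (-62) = -248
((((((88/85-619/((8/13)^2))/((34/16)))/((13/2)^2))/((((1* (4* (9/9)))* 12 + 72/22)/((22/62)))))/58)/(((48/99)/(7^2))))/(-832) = 579555795357/2197735346094080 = 0.00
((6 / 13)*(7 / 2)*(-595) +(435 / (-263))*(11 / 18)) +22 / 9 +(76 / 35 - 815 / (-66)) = -11197631539 / 11846835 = -945.20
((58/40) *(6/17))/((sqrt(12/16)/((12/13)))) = 348 *sqrt(3)/1105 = 0.55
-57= -57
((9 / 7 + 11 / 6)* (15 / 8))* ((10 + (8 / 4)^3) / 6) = 17.54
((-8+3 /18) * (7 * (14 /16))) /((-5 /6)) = 2303 /40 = 57.58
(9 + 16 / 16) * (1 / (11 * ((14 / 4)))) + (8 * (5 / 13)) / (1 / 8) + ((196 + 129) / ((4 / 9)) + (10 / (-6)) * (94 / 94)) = 9062555 / 12012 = 754.46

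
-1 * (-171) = 171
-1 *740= -740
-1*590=-590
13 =13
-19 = -19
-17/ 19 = -0.89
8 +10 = 18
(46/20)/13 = 23/130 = 0.18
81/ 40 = 2.02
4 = 4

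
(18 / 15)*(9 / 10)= 1.08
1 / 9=0.11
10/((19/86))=45.26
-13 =-13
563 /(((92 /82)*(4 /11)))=253913 /184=1379.96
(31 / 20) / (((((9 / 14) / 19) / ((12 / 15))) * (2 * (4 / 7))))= 32.07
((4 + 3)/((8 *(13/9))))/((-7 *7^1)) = -0.01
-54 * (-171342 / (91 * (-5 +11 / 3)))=-6939351 / 91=-76256.60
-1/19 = -0.05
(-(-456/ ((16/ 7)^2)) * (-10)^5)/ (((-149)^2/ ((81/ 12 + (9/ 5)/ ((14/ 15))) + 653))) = -23100853125/ 88804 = -260133.02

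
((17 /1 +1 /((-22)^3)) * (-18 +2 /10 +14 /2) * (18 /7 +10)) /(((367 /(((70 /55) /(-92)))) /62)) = 60603822 /11234971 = 5.39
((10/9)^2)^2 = 10000/6561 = 1.52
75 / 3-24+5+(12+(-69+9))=-42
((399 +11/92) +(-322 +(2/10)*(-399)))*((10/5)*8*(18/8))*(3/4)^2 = -99873/1840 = -54.28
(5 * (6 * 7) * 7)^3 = 3176523000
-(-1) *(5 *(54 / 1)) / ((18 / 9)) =135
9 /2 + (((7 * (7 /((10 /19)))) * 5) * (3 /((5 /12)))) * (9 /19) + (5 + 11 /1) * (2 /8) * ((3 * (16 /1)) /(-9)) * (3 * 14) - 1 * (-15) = 7111 /10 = 711.10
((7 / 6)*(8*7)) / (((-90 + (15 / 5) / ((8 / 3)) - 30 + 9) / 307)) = -481376 / 2637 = -182.55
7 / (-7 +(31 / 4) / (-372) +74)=336 / 3215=0.10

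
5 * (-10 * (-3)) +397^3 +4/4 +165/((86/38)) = 62570996.91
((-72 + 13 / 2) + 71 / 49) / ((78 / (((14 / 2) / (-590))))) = 6277 / 644280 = 0.01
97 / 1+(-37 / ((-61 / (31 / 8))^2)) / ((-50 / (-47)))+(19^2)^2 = 1552911538421 / 11907200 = 130417.86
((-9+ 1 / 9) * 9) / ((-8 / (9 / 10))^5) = 59049 / 40960000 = 0.00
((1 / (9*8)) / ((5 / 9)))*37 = 0.92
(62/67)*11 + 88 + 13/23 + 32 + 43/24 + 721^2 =19230701255/36984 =519973.54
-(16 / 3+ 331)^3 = -1027243729 / 27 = -38046064.04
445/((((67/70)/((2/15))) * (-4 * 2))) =-3115/402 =-7.75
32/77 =0.42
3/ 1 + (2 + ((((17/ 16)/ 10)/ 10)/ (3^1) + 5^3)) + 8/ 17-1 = 10565089/ 81600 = 129.47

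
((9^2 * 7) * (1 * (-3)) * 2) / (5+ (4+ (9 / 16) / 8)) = -16128 / 43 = -375.07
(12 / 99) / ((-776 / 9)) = -0.00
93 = 93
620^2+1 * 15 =384415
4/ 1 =4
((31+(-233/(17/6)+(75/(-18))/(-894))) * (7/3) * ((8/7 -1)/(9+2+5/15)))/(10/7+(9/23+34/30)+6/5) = -752130659/2073128784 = -0.36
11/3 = 3.67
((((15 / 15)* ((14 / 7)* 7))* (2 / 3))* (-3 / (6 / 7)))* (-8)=784 / 3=261.33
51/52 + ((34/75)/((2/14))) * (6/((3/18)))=149787/1300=115.22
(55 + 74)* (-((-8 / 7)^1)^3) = 66048 / 343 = 192.56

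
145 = 145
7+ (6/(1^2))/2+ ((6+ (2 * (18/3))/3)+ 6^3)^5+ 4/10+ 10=589579257396.40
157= 157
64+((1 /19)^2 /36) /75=62380801 /974700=64.00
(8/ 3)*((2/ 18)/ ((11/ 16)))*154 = 1792/ 27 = 66.37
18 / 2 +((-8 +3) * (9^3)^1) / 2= -3627 / 2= -1813.50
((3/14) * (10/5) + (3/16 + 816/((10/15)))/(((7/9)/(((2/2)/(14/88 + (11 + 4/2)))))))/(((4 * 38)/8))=648687/102676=6.32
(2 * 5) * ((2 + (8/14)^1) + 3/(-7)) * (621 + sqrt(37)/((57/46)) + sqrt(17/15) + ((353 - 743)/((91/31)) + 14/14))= 10 * sqrt(255)/7 + 2300 * sqrt(37)/133 + 513600/49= 10609.64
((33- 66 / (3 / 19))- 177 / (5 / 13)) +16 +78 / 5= -4068 / 5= -813.60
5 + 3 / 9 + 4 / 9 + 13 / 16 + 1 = 1093 / 144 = 7.59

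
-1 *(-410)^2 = -168100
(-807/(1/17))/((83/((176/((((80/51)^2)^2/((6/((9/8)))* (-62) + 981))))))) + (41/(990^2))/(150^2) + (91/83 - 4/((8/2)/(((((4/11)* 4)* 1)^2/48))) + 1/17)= -3124738.28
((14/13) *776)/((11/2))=21728/143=151.94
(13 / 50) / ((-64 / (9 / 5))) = -117 / 16000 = -0.01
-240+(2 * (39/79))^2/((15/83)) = -7320876/31205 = -234.61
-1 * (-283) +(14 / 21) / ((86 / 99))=12202 / 43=283.77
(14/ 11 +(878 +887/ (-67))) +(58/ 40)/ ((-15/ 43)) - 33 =183264761/ 221100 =828.88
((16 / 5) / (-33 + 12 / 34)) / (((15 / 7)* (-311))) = 1904 / 12945375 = 0.00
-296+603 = 307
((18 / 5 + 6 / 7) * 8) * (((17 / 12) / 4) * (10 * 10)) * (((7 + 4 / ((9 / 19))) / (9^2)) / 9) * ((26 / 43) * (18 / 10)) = 6389552 / 219429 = 29.12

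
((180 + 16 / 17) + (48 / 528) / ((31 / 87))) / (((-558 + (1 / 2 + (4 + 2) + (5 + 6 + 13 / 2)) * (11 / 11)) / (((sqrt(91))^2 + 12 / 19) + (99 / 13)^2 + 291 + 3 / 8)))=-11899320977875 / 79519721424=-149.64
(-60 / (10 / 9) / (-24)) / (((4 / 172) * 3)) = 129 / 4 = 32.25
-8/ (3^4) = -8/ 81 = -0.10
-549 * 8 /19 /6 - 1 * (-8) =-580 /19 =-30.53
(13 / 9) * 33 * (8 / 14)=572 / 21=27.24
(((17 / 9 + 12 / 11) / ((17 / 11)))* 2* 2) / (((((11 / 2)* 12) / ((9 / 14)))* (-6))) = -295 / 23562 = -0.01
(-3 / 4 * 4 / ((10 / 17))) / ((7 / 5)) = -3.64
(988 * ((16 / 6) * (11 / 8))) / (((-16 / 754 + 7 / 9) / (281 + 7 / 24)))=6915110059 / 5134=1346924.44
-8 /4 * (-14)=28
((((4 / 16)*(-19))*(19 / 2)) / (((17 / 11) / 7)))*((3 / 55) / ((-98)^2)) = -1083 / 932960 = -0.00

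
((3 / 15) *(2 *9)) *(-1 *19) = -68.40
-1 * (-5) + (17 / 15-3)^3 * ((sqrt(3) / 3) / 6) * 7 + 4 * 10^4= 40005-76832 * sqrt(3) / 30375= 40000.62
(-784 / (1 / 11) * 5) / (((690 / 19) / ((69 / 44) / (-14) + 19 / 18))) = -695723 / 621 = -1120.33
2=2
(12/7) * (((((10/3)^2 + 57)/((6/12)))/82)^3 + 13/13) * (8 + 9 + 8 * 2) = 1763707352/5582601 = 315.93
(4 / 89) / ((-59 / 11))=-44 / 5251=-0.01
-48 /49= -0.98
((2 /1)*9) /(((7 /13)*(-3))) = -78 /7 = -11.14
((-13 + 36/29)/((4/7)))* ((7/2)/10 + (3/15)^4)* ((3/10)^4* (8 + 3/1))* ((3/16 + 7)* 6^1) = -27.80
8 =8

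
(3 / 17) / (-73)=-3 / 1241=-0.00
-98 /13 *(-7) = 686 /13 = 52.77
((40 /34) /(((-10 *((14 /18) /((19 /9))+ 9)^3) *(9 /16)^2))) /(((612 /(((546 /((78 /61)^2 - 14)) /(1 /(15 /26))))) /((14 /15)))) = 20009513776 /1138928272438815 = 0.00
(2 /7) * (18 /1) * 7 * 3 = 108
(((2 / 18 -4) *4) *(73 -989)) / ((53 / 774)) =11028640 / 53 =208087.55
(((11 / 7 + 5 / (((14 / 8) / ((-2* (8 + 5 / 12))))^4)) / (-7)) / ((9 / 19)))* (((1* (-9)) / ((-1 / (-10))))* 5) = 7908880808350 / 1361367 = 5809514.12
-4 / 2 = -2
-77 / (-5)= 77 / 5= 15.40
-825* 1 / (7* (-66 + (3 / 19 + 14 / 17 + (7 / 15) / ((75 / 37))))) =1.82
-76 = -76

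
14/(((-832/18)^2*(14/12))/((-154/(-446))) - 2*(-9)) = 18711/9671929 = 0.00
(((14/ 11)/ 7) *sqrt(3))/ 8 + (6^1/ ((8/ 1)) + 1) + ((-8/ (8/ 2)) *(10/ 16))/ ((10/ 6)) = sqrt(3)/ 44 + 1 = 1.04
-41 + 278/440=-8881/220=-40.37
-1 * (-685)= 685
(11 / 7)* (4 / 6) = 22 / 21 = 1.05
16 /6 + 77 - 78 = 5 /3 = 1.67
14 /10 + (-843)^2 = 3553252 /5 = 710650.40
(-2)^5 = -32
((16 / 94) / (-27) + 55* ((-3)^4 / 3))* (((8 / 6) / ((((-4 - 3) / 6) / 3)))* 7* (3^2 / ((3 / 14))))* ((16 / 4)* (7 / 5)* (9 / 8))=-2216121432 / 235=-9430303.97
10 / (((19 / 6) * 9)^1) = 20 / 57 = 0.35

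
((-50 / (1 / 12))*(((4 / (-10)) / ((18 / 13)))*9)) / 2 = 780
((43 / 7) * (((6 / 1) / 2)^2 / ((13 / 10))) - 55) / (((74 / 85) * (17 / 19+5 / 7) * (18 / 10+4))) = -9165125 / 5970172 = -1.54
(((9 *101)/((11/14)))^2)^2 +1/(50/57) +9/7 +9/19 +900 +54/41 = 7151105378546641012461/3991868650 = 1791418006338.12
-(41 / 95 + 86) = -8211 / 95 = -86.43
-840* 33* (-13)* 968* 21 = 7325398080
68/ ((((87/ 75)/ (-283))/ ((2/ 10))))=-96220/ 29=-3317.93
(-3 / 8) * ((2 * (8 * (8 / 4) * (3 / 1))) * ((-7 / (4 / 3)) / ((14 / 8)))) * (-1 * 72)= -7776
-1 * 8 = -8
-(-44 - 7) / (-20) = -51 / 20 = -2.55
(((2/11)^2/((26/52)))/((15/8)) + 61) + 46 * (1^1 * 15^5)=63400329529/1815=34931311.04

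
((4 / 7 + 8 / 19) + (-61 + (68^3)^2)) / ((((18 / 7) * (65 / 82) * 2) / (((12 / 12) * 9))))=539124382421451 / 2470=218268980737.43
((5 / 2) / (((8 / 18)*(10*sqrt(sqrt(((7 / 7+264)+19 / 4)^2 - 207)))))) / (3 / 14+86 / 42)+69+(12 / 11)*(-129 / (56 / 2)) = 27*1160929^(3 / 4) / 63021860+4926 / 77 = 63.99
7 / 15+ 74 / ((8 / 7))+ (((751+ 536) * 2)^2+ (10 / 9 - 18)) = 1192594379 / 180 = 6625524.33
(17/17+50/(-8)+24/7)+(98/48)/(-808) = -247591/135744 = -1.82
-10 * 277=-2770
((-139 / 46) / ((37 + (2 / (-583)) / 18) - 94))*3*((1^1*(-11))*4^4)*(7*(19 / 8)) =-6402085074 / 859855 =-7445.54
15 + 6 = 21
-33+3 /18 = -197 /6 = -32.83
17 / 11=1.55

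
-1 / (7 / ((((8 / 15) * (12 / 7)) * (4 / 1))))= -128 / 245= -0.52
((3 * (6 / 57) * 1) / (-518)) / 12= -1 / 19684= -0.00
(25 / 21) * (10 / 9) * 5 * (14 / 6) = 15.43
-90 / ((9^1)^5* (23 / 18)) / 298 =-10 / 2498283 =-0.00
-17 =-17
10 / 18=5 / 9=0.56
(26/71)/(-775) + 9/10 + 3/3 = 209043/110050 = 1.90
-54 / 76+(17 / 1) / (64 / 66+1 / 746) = 15257793 / 908390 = 16.80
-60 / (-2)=30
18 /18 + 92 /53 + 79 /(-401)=2.54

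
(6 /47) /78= 1 /611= 0.00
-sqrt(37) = -6.08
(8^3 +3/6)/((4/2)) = 1025/4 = 256.25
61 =61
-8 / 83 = -0.10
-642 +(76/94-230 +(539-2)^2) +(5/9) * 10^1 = 121613923/423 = 287503.36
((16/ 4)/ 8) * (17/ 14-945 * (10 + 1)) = -145513/ 28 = -5196.89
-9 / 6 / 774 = -1 / 516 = -0.00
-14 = -14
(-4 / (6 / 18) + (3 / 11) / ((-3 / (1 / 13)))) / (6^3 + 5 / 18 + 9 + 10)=-30906 / 605605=-0.05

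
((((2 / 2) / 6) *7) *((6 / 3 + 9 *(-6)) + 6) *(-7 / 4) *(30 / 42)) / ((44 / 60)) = 4025 / 44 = 91.48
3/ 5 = 0.60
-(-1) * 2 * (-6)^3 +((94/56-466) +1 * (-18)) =-25601/28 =-914.32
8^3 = 512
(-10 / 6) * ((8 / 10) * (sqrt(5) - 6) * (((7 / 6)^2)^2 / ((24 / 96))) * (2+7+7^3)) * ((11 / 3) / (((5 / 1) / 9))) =18593344 / 135 - 9296672 * sqrt(5) / 405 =86400.10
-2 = -2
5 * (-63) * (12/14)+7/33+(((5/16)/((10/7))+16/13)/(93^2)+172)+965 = 11440791779/13192608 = 867.21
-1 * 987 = -987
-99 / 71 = -1.39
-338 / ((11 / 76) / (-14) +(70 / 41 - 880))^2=-643232041088 / 1468046198338281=-0.00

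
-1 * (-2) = 2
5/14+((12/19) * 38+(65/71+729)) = 749747/994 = 754.27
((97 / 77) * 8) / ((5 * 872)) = 0.00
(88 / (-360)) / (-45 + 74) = -11 / 1305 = -0.01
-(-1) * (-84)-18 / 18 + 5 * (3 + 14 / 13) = -840 / 13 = -64.62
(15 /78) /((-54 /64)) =-80 /351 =-0.23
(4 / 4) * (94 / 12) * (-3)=-23.50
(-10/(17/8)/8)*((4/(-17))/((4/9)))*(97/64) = 4365/9248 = 0.47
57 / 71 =0.80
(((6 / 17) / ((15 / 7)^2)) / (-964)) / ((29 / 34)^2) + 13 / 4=197607311 / 60804300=3.25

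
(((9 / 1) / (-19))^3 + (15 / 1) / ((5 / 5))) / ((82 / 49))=2502822 / 281219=8.90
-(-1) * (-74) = -74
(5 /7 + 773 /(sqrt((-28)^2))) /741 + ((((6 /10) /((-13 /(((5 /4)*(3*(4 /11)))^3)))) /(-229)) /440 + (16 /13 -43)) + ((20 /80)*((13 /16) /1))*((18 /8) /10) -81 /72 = -42.81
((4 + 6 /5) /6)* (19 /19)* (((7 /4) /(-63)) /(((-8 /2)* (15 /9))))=13 /3600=0.00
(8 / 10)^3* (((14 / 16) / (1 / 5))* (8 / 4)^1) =112 / 25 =4.48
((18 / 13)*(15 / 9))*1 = 30 / 13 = 2.31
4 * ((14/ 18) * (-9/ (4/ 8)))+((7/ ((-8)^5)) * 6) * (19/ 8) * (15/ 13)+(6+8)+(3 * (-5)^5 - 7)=-16057898849/ 1703936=-9424.00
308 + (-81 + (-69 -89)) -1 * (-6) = 75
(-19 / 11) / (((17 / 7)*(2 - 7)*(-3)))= -133 / 2805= -0.05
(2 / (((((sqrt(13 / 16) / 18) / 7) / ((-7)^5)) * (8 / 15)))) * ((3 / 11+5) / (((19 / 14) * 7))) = -3684766680 * sqrt(13) / 2717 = -4889810.53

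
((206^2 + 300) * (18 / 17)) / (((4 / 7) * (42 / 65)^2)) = 189663.45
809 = 809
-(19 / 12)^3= -6859 / 1728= -3.97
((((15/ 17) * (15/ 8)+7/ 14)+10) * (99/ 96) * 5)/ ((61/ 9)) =2454705/ 265472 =9.25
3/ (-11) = -3/ 11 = -0.27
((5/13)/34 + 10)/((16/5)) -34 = -218323/7072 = -30.87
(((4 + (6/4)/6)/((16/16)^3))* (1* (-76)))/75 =-323/75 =-4.31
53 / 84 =0.63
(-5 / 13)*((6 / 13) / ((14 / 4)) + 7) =-3245 / 1183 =-2.74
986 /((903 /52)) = 51272 /903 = 56.78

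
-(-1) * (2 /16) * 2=1 /4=0.25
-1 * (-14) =14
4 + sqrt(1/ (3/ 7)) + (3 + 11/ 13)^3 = sqrt(21)/ 3 + 133788/ 2197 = 62.42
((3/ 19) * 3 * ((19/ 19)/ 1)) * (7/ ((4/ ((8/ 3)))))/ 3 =14/ 19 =0.74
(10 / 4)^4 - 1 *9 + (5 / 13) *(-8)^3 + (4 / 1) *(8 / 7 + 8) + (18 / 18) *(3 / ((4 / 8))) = -180965 / 1456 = -124.29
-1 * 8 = -8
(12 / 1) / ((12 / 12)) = 12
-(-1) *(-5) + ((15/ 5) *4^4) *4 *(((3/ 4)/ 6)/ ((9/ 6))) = 251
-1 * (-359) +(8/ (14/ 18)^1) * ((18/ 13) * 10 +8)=53117/ 91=583.70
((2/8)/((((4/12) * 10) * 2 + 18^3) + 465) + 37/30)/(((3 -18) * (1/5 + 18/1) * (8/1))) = -1399459/2478097440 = -0.00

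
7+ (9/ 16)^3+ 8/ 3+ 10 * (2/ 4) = 14.84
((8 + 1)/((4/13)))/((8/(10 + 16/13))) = 657/16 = 41.06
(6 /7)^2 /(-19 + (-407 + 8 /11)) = -198 /114611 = -0.00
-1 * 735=-735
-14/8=-1.75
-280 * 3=-840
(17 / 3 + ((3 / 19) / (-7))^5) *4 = 22.67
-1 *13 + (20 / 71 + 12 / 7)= -11.00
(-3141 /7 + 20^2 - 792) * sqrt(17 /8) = -5885 * sqrt(34) /28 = -1225.54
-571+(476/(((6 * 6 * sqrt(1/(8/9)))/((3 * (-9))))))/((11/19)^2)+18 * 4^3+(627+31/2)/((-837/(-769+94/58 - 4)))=28475338/24273 - 85918 * sqrt(2)/121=168.94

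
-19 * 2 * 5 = -190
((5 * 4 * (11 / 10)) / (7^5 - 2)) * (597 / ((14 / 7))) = 6567 / 16805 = 0.39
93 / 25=3.72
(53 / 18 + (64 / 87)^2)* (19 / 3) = 1002535 / 45414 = 22.08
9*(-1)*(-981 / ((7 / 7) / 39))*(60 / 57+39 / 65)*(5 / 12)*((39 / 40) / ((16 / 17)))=11947252707 / 48640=245626.08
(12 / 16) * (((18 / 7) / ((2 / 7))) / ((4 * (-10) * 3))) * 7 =-63 / 160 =-0.39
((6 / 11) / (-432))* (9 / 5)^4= -729 / 55000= -0.01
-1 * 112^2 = -12544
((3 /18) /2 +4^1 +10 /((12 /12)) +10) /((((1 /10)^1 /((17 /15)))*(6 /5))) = 24565 /108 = 227.45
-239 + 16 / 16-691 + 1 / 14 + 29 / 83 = -1079009 / 1162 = -928.58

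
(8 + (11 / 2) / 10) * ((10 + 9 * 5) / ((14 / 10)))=335.89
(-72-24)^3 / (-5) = 884736 / 5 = 176947.20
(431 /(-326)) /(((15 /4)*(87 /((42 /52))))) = -3017 /921765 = -0.00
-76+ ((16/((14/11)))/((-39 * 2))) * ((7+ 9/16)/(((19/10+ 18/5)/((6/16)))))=-110777/1456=-76.08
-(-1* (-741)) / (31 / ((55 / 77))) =-17.07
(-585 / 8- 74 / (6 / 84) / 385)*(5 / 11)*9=-300231 / 968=-310.16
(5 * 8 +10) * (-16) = -800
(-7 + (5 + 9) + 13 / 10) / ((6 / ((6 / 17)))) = 83 / 170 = 0.49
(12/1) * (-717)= -8604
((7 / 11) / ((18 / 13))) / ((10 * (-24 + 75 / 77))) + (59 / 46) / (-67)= -10396247 / 491794740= -0.02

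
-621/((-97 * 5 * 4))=0.32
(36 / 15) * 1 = 12 / 5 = 2.40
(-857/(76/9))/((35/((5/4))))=-7713/2128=-3.62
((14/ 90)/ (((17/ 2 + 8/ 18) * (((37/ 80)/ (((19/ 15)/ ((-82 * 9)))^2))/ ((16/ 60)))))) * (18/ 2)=11552/ 43452379125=0.00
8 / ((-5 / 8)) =-64 / 5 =-12.80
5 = 5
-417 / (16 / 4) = -417 / 4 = -104.25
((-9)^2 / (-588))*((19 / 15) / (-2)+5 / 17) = 1557 / 33320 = 0.05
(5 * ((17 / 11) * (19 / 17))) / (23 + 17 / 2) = 190 / 693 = 0.27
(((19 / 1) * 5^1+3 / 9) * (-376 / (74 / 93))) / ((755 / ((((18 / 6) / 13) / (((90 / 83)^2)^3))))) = -5239873363984963 / 618575180625000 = -8.47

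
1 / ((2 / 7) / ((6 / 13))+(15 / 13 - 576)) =-273 / 156764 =-0.00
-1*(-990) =990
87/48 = 29/16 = 1.81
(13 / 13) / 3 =1 / 3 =0.33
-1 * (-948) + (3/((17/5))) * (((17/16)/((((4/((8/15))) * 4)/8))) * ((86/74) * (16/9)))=315856/333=948.52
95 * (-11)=-1045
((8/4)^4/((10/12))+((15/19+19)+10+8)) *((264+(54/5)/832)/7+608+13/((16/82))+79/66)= 928070021237/22822800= 40664.16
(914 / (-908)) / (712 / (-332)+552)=-37931 / 20719652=-0.00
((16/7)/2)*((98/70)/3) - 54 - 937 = -14857/15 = -990.47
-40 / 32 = -5 / 4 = -1.25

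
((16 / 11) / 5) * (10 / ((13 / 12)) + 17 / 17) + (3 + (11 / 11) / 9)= 39172 / 6435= 6.09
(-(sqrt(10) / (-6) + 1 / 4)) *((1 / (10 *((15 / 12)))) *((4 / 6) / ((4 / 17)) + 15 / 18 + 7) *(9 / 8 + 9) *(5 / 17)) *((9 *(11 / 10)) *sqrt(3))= -2673 *sqrt(3) / 425 + 1782 *sqrt(30) / 425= 12.07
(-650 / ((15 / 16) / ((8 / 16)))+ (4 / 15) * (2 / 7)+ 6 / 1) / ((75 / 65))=-295.18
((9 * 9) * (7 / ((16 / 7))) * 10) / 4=19845 / 32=620.16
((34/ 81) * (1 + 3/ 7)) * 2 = 680/ 567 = 1.20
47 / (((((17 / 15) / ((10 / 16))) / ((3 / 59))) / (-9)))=-95175 / 8024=-11.86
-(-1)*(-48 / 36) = -4 / 3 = -1.33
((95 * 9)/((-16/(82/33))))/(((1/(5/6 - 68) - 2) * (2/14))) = 4709055/10208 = 461.31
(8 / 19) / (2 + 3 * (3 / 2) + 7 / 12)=96 / 1615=0.06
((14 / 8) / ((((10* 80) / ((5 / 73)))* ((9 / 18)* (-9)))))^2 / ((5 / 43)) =2107 / 221004288000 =0.00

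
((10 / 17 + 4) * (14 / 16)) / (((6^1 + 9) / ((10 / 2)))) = 91 / 68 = 1.34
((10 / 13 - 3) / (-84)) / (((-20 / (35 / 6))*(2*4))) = -29 / 29952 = -0.00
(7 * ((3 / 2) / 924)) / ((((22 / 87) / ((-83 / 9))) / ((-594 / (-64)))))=-21663 / 5632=-3.85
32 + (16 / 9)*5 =368 / 9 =40.89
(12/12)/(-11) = -0.09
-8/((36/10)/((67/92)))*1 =-335/207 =-1.62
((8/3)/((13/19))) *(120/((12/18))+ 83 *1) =39976/39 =1025.03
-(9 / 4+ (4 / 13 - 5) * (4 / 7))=157 / 364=0.43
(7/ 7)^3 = 1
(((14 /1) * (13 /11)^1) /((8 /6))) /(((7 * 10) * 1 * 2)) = 0.09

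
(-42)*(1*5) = -210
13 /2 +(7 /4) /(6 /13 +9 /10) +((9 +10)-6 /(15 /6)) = 21581 /885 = 24.39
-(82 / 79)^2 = -6724 / 6241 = -1.08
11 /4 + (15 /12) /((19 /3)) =56 /19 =2.95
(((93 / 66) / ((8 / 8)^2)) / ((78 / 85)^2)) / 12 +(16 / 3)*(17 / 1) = 90.81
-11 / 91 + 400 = 36389 / 91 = 399.88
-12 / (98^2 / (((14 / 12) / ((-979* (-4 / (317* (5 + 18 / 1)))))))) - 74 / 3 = -198813697 / 8059128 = -24.67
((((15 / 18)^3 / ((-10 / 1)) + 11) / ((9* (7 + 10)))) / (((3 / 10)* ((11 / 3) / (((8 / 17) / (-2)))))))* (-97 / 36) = 2292595 / 55619784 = 0.04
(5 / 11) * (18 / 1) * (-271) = -24390 / 11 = -2217.27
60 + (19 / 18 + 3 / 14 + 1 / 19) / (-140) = 10053217 / 167580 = 59.99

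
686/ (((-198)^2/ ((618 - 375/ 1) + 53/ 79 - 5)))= 718585/ 172062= 4.18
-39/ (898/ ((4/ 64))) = -39/ 14368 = -0.00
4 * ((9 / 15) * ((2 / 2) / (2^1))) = 6 / 5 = 1.20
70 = 70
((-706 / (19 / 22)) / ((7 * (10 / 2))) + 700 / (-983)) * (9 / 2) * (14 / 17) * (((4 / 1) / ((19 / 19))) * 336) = -190311883776 / 1587545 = -119878.10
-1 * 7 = -7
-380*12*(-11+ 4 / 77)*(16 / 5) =12301056 / 77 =159753.97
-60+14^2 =136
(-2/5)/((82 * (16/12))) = -3/820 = -0.00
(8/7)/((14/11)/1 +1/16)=1408/1645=0.86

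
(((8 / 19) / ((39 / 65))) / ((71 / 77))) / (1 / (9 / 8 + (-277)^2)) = 58396.04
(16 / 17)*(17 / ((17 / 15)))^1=240 / 17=14.12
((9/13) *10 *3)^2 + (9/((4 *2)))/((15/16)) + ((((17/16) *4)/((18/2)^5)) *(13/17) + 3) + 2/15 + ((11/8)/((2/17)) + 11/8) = 71652328933/159668496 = 448.76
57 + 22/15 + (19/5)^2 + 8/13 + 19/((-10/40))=-2416/975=-2.48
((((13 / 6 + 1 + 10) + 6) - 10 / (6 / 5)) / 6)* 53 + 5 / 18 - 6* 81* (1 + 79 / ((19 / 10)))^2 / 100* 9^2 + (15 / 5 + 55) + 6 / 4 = -713537.02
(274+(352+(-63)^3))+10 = -249411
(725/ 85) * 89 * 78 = 1006590/ 17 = 59211.18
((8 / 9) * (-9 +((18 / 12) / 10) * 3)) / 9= -38 / 45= -0.84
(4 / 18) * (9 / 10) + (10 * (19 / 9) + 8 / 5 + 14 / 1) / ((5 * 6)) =1.42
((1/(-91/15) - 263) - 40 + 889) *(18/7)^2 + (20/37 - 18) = 636211754/164983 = 3856.23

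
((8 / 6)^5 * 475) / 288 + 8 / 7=123896 / 15309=8.09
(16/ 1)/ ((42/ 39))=104/ 7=14.86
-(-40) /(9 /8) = 320 /9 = 35.56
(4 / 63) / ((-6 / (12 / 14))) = -4 / 441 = -0.01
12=12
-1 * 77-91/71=-5558/71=-78.28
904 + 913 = 1817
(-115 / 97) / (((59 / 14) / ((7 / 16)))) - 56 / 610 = -3000627 / 13964120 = -0.21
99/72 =11/8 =1.38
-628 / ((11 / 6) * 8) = -471 / 11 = -42.82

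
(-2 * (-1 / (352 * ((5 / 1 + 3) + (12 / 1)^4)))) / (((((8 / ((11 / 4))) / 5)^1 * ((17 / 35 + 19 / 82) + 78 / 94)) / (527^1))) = 177717575 / 1108309768192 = 0.00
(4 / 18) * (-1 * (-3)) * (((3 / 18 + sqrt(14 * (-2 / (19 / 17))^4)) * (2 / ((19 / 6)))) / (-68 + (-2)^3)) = -2312 * sqrt(14) / 130321- 1 / 1083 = -0.07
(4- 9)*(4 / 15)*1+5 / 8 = -17 / 24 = -0.71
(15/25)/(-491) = -0.00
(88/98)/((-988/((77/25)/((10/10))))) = -121/43225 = -0.00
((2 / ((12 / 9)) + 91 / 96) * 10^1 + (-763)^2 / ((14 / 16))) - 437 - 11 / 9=95748805 / 144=664922.26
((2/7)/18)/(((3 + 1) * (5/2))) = 1/630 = 0.00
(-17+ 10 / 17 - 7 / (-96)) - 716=-732.34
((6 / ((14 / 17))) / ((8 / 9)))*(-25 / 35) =-2295 / 392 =-5.85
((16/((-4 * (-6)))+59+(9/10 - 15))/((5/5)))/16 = 2.85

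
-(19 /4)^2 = -22.56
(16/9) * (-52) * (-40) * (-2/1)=-7395.56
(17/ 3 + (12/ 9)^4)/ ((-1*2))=-715/ 162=-4.41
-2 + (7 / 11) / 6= -125 / 66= -1.89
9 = 9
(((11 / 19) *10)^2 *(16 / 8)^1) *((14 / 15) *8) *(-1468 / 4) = -198943360 / 1083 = -183696.55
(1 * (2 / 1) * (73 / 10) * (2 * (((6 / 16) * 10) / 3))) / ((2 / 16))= 292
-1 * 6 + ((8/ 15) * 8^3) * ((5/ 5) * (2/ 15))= 6842/ 225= 30.41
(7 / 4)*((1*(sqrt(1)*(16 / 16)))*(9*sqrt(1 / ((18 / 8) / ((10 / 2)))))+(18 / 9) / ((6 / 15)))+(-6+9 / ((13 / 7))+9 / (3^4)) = 3607 / 468+21*sqrt(5) / 2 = 31.19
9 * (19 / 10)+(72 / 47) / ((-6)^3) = 24101 / 1410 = 17.09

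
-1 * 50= -50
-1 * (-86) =86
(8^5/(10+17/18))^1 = 589824/197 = 2994.03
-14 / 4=-7 / 2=-3.50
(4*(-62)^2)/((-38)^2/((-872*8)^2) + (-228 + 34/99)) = -18519596384256/274200517733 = -67.54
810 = 810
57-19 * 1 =38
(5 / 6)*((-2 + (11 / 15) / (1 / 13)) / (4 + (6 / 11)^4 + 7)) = 1654433 / 2922246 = 0.57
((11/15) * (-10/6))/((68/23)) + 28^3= 13434371/612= 21951.59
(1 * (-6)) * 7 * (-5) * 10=2100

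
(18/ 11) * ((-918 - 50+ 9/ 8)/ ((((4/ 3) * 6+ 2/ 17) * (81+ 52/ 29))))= -2.35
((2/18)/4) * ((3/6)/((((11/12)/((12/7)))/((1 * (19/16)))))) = 19/616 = 0.03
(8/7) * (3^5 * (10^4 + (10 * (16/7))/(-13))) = 1768728960/637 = 2776654.57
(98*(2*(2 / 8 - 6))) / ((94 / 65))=-73255 / 94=-779.31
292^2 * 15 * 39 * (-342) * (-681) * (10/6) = 19361702224800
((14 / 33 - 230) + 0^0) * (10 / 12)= -37715 / 198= -190.48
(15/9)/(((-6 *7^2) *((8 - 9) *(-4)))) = -5/3528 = -0.00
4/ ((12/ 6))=2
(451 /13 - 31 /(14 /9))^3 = 19400056703 /6028568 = 3218.02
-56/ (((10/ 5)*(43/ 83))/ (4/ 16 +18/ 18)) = -67.56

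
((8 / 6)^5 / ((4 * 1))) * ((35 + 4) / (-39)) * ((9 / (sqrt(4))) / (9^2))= -128 / 2187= -0.06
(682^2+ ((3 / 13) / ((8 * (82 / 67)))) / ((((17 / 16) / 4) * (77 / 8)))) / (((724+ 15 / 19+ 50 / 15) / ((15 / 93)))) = 103.03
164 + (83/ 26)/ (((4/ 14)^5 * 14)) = 472179/ 1664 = 283.76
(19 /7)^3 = 6859 /343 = 20.00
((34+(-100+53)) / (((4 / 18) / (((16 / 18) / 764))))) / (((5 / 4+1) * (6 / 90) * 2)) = -130 / 573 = -0.23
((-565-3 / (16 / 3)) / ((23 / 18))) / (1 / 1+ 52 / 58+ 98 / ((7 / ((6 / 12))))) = -787263 / 15824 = -49.75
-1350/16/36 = -75/32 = -2.34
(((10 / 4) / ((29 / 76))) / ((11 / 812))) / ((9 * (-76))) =-70 / 99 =-0.71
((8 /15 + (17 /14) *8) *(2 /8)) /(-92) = -269 /9660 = -0.03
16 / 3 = 5.33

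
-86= -86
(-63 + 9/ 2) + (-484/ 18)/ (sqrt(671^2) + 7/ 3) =-88688/ 1515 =-58.54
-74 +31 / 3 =-191 / 3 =-63.67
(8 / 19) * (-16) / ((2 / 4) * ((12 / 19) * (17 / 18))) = -384 / 17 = -22.59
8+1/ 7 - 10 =-13/ 7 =-1.86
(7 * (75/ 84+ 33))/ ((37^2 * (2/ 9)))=0.78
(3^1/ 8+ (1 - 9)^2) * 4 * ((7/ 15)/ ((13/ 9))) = 2163/ 26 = 83.19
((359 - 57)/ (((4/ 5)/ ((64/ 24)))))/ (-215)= -604/ 129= -4.68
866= 866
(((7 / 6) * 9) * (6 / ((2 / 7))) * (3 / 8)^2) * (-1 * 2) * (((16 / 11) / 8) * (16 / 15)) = -1323 / 110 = -12.03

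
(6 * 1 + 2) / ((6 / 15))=20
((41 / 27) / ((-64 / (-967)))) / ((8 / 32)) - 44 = 20639 / 432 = 47.78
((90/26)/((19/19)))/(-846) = -5/1222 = -0.00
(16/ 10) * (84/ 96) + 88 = 447/ 5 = 89.40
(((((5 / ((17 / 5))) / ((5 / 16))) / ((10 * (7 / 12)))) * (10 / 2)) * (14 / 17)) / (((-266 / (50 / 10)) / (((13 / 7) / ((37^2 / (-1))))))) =31200 / 368341771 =0.00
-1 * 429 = -429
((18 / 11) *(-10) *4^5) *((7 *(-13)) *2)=33546240 / 11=3049658.18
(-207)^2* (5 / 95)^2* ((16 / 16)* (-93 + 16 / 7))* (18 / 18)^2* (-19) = 27209115 / 133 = 204579.81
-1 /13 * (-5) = 5 /13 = 0.38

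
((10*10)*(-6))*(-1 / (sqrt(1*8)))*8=1200*sqrt(2)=1697.06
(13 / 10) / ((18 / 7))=91 / 180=0.51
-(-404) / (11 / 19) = 7676 / 11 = 697.82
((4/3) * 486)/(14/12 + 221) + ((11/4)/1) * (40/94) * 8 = 769256/62651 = 12.28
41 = 41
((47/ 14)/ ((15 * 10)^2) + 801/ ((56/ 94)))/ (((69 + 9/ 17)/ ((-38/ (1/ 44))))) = -1504797815741/ 46541250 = -32332.56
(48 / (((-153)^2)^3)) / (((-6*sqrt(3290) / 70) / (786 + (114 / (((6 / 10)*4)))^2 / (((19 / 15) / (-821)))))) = 1299218*sqrt(3290) / 66989067658407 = 0.00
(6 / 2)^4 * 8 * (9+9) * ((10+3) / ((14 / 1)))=75816 / 7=10830.86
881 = 881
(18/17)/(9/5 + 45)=0.02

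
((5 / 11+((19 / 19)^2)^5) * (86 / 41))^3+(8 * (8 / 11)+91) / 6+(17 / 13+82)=304919461257 / 2385080126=127.84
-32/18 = -16/9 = -1.78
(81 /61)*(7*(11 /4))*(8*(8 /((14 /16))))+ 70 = 1939.64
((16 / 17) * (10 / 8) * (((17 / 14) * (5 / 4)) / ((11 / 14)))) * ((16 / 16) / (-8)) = -25 / 88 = -0.28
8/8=1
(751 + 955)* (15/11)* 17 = 435030/11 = 39548.18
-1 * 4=-4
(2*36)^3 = 373248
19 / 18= 1.06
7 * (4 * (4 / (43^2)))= 0.06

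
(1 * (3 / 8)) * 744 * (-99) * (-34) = 939114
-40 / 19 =-2.11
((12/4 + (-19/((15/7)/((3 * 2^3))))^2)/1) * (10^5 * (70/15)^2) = 887622064000/9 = 98624673777.78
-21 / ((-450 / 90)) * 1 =21 / 5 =4.20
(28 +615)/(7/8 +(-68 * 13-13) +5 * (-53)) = -5144/9289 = -0.55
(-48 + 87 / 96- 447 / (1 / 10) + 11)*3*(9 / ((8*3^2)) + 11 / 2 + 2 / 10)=-78743.99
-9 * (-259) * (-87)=-202797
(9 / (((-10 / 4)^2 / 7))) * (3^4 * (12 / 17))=244944 / 425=576.34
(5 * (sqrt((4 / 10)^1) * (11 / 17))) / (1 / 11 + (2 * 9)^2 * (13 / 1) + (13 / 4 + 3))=0.00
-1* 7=-7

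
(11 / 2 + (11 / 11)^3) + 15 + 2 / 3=133 / 6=22.17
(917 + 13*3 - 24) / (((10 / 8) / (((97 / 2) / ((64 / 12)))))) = 67803 / 10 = 6780.30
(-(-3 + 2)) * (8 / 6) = 4 / 3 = 1.33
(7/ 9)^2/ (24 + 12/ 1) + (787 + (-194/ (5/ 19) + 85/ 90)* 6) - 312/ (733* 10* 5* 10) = -969996188023/ 267178500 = -3630.52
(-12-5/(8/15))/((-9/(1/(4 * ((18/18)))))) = 19/32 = 0.59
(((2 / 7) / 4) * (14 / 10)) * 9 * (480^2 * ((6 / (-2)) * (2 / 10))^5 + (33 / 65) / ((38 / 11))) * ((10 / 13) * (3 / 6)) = -9956681973 / 1605500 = -6201.61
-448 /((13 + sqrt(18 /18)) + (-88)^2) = -224 /3879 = -0.06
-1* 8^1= -8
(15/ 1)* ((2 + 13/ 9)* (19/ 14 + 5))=13795/ 42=328.45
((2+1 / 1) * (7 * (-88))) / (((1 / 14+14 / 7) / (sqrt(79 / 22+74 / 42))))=-56 * sqrt(1142526) / 29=-2064.06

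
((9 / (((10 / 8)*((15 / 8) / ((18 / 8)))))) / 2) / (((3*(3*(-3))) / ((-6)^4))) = -5184 / 25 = -207.36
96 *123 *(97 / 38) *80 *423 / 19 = 19379761920 / 361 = 53683551.02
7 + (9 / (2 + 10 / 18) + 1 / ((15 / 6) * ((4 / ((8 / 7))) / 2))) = 8654 / 805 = 10.75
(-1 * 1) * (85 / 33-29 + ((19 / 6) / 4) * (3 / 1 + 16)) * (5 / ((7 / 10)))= 75125 / 924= 81.30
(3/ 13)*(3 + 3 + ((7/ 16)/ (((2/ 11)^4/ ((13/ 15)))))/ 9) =1539691/ 149760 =10.28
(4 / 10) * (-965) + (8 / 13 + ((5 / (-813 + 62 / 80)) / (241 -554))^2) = -518082698548417490 / 1344326363500237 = -385.38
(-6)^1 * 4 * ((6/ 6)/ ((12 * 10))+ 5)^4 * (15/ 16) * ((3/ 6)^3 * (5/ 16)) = -130466162401/ 235929600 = -552.99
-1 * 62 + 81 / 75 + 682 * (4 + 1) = 83727 / 25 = 3349.08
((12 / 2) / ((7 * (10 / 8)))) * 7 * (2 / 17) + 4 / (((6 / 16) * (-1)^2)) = 2864 / 255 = 11.23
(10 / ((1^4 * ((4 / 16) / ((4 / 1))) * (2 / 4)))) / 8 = 40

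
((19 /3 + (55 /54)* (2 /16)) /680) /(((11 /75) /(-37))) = -516335 /215424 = -2.40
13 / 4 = 3.25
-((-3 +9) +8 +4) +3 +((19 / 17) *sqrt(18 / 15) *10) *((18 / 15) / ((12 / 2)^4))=-14.99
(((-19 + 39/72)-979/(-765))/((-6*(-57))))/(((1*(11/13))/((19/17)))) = -1366729/20599920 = -0.07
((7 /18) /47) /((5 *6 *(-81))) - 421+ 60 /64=-3454224373 /8223120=-420.06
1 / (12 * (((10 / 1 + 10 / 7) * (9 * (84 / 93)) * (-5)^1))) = -31 / 172800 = -0.00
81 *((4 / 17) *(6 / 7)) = 1944 / 119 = 16.34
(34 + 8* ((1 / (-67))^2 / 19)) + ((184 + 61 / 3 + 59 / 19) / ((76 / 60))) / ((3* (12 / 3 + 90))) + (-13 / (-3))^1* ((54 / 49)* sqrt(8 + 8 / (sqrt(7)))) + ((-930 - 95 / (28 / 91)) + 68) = -1038434031095 / 913978356 + 468* sqrt(14* sqrt(7) + 98) / 343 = -1120.31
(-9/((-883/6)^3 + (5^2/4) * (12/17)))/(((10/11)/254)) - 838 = -4458115951814/5319952445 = -838.00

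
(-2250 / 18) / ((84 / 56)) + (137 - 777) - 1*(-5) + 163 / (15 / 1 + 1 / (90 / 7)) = -2880325 / 4071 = -707.52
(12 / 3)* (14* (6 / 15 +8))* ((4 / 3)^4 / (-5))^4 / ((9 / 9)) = 3367254360064 / 44840334375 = 75.09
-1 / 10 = -0.10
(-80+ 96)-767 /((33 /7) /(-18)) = 32390 /11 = 2944.55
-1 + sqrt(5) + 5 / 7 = -2 / 7 + sqrt(5) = 1.95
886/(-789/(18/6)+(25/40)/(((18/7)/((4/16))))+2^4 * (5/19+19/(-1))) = -9696384/6158503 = -1.57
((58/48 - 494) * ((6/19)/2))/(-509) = 11827/77368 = 0.15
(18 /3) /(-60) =-1 /10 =-0.10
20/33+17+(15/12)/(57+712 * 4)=1350277/76692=17.61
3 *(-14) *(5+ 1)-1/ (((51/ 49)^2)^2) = -1710595453/ 6765201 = -252.85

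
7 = 7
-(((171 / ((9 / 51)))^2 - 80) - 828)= -938053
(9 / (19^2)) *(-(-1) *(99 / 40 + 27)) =0.73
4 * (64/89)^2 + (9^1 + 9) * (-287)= -40903502/7921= -5163.93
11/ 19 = 0.58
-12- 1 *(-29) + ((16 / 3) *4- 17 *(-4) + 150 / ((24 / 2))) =118.83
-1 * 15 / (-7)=15 / 7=2.14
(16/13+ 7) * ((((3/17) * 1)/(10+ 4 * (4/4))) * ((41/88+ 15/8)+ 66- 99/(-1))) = 2363523/136136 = 17.36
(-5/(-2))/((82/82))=5/2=2.50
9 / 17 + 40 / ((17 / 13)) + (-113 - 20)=-1732 / 17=-101.88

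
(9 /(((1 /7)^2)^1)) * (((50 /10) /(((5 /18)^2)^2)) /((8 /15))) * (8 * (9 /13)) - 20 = 1249942732 /325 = 3845977.64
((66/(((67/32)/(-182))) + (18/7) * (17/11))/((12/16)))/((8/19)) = -18154.82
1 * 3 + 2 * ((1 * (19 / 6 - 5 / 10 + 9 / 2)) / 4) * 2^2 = 52 / 3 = 17.33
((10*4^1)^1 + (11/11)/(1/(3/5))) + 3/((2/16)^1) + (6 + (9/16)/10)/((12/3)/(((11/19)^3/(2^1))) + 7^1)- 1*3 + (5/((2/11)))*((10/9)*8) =28299956707/92432160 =306.17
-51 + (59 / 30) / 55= -84091 / 1650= -50.96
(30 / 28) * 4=30 / 7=4.29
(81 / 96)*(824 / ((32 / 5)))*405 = 43996.29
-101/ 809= -0.12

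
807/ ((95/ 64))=51648/ 95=543.66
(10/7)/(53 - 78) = -2/35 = -0.06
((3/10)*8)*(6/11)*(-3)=-216/55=-3.93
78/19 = 4.11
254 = 254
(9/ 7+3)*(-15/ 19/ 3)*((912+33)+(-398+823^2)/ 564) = -30247775/ 12502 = -2419.43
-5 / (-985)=1 / 197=0.01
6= 6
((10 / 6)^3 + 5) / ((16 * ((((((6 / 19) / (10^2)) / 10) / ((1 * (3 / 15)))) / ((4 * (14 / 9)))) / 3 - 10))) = -1729000 / 28727757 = -0.06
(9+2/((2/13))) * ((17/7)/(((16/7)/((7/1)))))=1309/8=163.62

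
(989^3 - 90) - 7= 967361572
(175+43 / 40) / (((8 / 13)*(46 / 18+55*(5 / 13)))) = 10712403 / 887680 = 12.07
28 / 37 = 0.76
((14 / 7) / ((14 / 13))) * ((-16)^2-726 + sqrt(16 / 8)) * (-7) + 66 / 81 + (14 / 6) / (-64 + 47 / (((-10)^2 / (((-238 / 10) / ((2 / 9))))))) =6092.41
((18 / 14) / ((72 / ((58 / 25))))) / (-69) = -29 / 48300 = -0.00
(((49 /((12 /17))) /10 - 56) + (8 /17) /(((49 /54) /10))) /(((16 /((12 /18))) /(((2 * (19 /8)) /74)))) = -83323949 /710115840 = -0.12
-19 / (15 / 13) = -247 / 15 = -16.47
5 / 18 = 0.28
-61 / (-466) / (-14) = -61 / 6524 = -0.01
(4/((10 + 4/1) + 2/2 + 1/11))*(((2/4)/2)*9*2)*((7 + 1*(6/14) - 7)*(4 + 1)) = 1485/581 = 2.56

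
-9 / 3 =-3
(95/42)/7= 95/294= 0.32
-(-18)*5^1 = 90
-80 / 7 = -11.43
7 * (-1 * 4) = -28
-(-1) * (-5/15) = -1/3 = -0.33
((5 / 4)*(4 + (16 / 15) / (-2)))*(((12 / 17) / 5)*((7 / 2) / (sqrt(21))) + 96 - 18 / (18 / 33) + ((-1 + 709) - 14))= 26*sqrt(21) / 255 + 9841 / 3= 3280.80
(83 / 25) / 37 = 83 / 925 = 0.09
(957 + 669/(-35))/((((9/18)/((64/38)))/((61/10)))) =64076352/3325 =19271.08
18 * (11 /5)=198 /5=39.60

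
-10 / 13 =-0.77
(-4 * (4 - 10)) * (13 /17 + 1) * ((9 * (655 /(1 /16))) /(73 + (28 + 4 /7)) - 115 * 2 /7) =356652000 /9401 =37937.67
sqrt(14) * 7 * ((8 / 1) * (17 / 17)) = 209.53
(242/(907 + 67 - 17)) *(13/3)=286/261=1.10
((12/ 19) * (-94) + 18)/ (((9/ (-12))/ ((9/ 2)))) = 4716/ 19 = 248.21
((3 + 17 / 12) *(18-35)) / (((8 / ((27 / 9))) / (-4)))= 901 / 8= 112.62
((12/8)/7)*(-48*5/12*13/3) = -130/7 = -18.57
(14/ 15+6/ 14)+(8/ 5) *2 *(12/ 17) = 6463/ 1785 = 3.62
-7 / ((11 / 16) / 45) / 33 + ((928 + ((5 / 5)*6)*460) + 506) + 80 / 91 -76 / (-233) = 10727442458 / 2565563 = 4181.32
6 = 6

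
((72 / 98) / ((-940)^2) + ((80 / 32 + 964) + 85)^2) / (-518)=-2134.46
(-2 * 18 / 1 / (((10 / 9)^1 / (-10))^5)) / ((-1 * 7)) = -2125764 / 7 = -303680.57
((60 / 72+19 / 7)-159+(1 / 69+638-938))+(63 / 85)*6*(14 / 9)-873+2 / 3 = -108455287 / 82110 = -1320.85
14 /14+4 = 5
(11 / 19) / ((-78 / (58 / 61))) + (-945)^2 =40365622706 / 45201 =893024.99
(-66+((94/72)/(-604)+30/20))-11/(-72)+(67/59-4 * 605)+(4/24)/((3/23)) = -353785087/142544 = -2481.94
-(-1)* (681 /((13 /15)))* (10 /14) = 51075 /91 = 561.26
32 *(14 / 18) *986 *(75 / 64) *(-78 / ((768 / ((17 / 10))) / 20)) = -19066775 / 192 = -99306.12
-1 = -1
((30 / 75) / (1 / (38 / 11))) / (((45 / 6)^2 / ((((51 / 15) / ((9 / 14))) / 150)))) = 36176 / 41765625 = 0.00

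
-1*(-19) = 19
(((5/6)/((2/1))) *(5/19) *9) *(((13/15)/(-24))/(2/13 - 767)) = 845/18183456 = 0.00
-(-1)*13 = 13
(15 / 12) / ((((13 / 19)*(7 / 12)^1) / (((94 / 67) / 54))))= 4465 / 54873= 0.08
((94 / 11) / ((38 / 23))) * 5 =5405 / 209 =25.86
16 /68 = 4 /17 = 0.24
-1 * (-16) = 16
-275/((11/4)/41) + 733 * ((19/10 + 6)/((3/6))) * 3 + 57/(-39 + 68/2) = 153164/5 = 30632.80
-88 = -88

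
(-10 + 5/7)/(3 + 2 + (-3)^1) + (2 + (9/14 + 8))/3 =-23/21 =-1.10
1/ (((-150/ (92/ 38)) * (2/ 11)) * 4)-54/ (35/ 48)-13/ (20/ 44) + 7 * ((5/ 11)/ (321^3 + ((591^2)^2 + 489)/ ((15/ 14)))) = -10265768545655782301/ 99978914566561800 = -102.68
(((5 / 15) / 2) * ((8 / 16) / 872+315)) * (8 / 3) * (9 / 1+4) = 7141693 / 3924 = 1820.00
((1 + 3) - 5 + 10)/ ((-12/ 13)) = -39/ 4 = -9.75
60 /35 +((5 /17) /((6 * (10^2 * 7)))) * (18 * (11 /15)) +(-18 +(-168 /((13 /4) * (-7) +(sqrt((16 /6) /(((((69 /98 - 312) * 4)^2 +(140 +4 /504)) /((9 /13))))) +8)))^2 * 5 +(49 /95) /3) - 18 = 614.62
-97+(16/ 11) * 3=-92.64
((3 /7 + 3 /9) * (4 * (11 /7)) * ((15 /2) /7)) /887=1760 /304241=0.01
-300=-300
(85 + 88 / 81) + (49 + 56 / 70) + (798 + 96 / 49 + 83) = 20218991 / 19845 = 1018.85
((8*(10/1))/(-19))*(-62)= 4960/19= 261.05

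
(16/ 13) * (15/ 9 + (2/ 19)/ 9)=4592/ 2223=2.07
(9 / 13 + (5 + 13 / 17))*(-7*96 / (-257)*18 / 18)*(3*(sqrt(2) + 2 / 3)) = 1917888 / 56797 + 2876832*sqrt(2) / 56797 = 105.40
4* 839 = 3356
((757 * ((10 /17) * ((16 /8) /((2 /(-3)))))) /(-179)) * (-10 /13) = -227100 /39559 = -5.74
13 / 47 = 0.28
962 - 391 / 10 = 9229 / 10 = 922.90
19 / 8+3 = 43 / 8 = 5.38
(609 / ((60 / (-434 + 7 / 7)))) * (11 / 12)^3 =-116993569 / 34560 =-3385.23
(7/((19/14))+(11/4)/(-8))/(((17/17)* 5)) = 2927/3040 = 0.96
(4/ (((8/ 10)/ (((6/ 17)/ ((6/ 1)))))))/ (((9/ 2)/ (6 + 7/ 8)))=275/ 612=0.45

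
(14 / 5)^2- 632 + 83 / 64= -622.86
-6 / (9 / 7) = -14 / 3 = -4.67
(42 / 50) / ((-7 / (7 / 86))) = -21 / 2150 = -0.01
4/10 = 2/5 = 0.40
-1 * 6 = -6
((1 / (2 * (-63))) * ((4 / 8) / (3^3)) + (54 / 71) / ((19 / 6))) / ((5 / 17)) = 37453499 / 45892980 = 0.82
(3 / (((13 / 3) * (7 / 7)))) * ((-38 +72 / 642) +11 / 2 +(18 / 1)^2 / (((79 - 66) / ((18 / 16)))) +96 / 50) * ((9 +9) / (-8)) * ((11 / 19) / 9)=4181859 / 17178850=0.24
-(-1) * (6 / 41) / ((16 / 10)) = 15 / 164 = 0.09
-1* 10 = -10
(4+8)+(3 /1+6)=21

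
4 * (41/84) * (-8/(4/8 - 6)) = 656/231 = 2.84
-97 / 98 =-0.99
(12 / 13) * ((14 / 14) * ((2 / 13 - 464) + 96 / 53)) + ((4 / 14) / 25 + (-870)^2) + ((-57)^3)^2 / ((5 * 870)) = 785558008333429 / 90913550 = 8640714.26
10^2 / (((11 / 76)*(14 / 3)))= 11400 / 77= 148.05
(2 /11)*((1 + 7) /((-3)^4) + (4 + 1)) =826 /891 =0.93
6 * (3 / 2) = 9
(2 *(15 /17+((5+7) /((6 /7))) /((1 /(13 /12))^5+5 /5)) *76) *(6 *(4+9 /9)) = 89074683408 /2108425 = 42247.02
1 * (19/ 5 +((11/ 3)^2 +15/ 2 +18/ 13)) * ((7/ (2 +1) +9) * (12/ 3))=2078828/ 1755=1184.52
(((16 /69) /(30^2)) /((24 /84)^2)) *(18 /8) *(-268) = -3283 /1725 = -1.90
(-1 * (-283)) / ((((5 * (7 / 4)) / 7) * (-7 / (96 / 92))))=-27168 / 805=-33.75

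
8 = 8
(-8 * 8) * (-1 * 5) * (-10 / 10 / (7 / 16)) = -5120 / 7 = -731.43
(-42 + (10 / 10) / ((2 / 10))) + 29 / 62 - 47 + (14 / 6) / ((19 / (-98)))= -337735 / 3534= -95.57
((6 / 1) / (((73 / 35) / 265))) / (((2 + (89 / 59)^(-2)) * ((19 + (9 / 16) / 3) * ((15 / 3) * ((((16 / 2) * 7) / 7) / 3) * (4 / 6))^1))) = 88160730 / 48116417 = 1.83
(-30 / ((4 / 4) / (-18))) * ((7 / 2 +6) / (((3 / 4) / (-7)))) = -47880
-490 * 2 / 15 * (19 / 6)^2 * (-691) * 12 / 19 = 2573284 / 9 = 285920.44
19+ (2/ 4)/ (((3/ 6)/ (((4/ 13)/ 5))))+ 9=1824/ 65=28.06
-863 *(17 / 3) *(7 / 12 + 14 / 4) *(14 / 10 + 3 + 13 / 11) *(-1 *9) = 220695853 / 220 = 1003162.97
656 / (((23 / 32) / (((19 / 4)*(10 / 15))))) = 2890.20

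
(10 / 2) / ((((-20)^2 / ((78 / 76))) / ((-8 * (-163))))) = 6357 / 380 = 16.73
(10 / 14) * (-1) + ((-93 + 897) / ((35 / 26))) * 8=167207 / 35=4777.34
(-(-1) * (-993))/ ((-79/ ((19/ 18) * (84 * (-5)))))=-440230/ 79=-5572.53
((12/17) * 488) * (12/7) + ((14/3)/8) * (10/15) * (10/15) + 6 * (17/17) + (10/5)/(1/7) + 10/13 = 25543811/41769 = 611.55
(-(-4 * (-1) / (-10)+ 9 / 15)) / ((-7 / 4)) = 4 / 35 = 0.11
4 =4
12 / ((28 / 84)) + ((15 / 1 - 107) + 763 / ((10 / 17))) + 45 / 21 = 87027 / 70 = 1243.24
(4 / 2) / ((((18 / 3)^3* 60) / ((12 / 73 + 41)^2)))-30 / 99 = -3155225 / 75970224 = -0.04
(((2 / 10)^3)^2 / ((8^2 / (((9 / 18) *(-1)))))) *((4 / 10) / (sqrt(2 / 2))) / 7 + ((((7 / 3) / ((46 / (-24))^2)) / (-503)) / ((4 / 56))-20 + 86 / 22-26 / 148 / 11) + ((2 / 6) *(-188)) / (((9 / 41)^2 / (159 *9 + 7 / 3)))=-1864104.46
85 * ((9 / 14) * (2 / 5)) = 153 / 7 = 21.86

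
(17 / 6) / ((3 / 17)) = 289 / 18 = 16.06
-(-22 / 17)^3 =10648 / 4913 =2.17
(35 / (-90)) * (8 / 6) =-14 / 27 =-0.52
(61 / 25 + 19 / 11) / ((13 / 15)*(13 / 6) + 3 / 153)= 350676 / 159665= 2.20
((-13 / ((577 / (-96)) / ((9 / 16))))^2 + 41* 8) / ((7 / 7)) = 109693516 / 332929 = 329.48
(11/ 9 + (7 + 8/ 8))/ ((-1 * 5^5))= -83/ 28125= -0.00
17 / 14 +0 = 17 / 14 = 1.21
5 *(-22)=-110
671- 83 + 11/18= 10595/18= 588.61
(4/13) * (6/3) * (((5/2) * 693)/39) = 4620/169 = 27.34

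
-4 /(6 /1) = -0.67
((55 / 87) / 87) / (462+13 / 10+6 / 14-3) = 3850 / 244107819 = 0.00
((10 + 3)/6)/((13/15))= 5/2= 2.50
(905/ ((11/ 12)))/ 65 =2172/ 143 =15.19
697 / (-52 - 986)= -697 / 1038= -0.67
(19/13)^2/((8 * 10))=361/13520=0.03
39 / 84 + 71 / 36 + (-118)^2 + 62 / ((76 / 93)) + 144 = 16933127 / 1197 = 14146.30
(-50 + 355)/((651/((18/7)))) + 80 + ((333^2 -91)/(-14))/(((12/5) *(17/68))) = -59737865/4557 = -13109.03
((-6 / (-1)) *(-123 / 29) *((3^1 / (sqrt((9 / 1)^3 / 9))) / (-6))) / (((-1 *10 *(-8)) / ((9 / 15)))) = 123 / 11600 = 0.01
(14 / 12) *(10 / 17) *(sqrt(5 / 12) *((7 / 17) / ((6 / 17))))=245 *sqrt(15) / 1836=0.52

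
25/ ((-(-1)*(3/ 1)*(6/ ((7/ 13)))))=175/ 234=0.75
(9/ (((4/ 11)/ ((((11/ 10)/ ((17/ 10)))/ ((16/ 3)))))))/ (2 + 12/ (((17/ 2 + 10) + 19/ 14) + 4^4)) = 6308577/ 4293248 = 1.47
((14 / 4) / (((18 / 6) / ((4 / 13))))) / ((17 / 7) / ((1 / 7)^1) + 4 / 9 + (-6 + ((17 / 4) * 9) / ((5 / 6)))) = 420 / 67093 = 0.01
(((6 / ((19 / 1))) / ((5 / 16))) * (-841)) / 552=-3364 / 2185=-1.54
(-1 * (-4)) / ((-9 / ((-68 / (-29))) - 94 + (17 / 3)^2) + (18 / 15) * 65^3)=0.00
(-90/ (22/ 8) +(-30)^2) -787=883/ 11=80.27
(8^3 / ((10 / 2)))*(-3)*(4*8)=-9830.40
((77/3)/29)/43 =77/3741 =0.02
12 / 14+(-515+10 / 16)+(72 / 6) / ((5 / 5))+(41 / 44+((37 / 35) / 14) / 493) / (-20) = -501.56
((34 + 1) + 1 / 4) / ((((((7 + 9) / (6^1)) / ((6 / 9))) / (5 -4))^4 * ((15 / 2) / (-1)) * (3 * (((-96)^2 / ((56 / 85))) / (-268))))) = 22043 / 188006400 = 0.00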